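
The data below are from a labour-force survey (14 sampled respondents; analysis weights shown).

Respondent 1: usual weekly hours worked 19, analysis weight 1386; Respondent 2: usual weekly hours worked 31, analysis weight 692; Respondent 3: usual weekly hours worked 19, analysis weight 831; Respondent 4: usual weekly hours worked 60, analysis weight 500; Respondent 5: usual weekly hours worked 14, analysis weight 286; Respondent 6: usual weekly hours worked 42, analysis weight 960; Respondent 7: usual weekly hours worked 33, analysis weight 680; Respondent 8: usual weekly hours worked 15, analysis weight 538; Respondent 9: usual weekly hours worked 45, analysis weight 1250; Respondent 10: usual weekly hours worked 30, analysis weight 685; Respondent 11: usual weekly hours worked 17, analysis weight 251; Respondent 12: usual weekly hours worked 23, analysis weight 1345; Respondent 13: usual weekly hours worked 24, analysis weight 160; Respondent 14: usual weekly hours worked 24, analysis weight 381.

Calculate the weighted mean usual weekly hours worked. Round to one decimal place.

Weighted sum = 293395
Sum of weights = 9945
Weighted mean = 293395 / 9945 = 29.50176

29.5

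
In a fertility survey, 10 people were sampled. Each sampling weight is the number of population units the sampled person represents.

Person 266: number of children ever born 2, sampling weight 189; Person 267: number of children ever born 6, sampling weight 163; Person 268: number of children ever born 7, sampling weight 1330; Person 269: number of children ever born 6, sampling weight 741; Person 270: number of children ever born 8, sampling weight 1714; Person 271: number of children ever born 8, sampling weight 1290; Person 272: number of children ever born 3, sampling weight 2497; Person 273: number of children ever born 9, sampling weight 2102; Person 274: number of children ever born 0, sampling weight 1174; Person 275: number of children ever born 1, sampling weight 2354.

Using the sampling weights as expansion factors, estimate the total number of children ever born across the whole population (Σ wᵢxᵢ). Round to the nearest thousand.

Weighted total = 2×189 + 6×163 + 7×1330 + 6×741 + 8×1714 + 8×1290 + 3×2497 + 9×2102 + 0×1174 + 1×2354
  = 67907

68000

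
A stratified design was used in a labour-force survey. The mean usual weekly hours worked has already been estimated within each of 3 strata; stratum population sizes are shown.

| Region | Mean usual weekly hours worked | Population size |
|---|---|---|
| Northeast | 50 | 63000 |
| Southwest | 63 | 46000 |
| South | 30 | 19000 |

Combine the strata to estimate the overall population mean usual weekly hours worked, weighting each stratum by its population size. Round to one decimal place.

51.7

Σ Nₕ·x̄ₕ = 50×63000 + 63×46000 + 30×19000
  = 3150000 + 2898000 + 570000 = 6618000
Σ Nₕ = 63000 + 46000 + 19000 = 128000
Overall mean = 6618000 / 128000 = 51.703125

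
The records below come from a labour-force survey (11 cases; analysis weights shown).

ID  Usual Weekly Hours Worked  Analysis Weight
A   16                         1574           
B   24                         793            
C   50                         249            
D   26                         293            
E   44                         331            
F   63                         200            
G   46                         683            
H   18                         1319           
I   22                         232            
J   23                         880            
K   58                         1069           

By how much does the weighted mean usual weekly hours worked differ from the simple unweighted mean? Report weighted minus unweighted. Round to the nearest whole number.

-5

Unweighted sum = 16 + 24 + 50 + 26 + 44 + 63 + 46 + 18 + 22 + 23 + 58 = 390
Unweighted mean = 390 / 11 = 35.454545
Weighted sum = 16×1574 + 24×793 + 50×249 + 26×293 + 44×331 + 63×200 + 46×683 + 18×1319 + 22×232 + 23×880 + 58×1069
  = 25184 + 19032 + 12450 + 7618 + 14564 + 12600 + 31418 + 23742 + 5104 + 20240 + 62002 = 233954
Sum of weights = 1574 + 793 + 249 + 293 + 331 + 200 + 683 + 1319 + 232 + 880 + 1069 = 7623
Weighted mean = 233954 / 7623 = 30.690542
Difference (weighted minus unweighted) = -4.7640037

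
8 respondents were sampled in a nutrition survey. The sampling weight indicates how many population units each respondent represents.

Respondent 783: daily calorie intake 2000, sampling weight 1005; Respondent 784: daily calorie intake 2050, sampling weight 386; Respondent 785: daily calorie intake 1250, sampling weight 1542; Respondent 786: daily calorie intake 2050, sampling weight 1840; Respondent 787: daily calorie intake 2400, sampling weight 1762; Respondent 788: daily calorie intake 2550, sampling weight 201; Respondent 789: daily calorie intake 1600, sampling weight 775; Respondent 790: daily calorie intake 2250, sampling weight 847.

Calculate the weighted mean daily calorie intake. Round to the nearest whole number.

1961

Weighted sum = 2000×1005 + 2050×386 + 1250×1542 + 2050×1840 + 2400×1762 + 2550×201 + 1600×775 + 2250×847
  = 2010000 + 791300 + 1927500 + 3772000 + 4228800 + 512550 + 1240000 + 1905750 = 16387900
Sum of weights = 8358
Weighted mean = 16387900 / 8358 = 1960.7442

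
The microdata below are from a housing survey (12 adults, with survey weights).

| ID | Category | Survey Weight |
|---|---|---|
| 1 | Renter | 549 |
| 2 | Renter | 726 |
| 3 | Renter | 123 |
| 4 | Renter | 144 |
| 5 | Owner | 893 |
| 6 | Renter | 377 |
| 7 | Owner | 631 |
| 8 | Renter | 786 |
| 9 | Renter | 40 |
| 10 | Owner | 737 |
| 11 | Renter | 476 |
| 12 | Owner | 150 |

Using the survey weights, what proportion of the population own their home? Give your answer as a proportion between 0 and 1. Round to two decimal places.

0.43

Sum of weights for 'Owner' = 893 + 631 + 737 + 150 = 2411
Total weight = 549 + 726 + 123 + 144 + 893 + 377 + 631 + 786 + 40 + 737 + 476 + 150 = 5632
Weighted proportion = 2411 / 5632 = 0.42808949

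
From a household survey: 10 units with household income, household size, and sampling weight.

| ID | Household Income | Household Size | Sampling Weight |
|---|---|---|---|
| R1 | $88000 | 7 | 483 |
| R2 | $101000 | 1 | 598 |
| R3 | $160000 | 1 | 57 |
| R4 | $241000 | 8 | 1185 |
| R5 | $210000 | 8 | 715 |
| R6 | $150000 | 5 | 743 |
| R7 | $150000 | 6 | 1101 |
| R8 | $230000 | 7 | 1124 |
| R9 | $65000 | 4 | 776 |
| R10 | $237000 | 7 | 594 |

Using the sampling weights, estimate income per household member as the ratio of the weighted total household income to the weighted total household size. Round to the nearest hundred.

Σ wᵢ·y = 88000×483 + 101000×598 + 160000×57 + 241000×1185 + 210000×715 + 150000×743 + 150000×1101 + 230000×1124 + 65000×776 + 237000×594
  = 42504000 + 60398000 + 9120000 + 285585000 + 150150000 + 111450000 + 165150000 + 258520000 + 50440000 + 140778000 = 1274095000
Σ wᵢ·x = 7×483 + 1×598 + 1×57 + 8×1185 + 8×715 + 5×743 + 6×1101 + 7×1124 + 4×776 + 7×594
  = 3381 + 598 + 57 + 9480 + 5720 + 3715 + 6606 + 7868 + 3104 + 4158 = 44687
Ratio = 1274095000 / 44687 = 28511.536

28500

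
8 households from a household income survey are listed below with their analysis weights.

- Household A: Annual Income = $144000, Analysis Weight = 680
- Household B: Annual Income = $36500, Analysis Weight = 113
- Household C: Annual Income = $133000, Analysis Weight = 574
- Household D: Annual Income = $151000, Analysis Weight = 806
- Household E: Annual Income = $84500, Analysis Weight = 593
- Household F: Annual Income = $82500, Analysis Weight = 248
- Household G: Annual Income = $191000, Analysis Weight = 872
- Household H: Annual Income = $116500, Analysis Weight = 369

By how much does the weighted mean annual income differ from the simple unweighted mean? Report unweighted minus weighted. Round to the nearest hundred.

Unweighted sum = 144000 + 36500 + 133000 + 151000 + 84500 + 82500 + 191000 + 116500 = 939000
Unweighted mean = 939000 / 8 = 117375
Weighted sum = 144000×680 + 36500×113 + 133000×574 + 151000×806 + 84500×593 + 82500×248 + 191000×872 + 116500×369
  = 97920000 + 4124500 + 76342000 + 121706000 + 50108500 + 20460000 + 166552000 + 42988500 = 580201500
Sum of weights = 680 + 113 + 574 + 806 + 593 + 248 + 872 + 369 = 4255
Weighted mean = 580201500 / 4255 = 136357.58
Difference (unweighted minus weighted) = -18982.579

-19000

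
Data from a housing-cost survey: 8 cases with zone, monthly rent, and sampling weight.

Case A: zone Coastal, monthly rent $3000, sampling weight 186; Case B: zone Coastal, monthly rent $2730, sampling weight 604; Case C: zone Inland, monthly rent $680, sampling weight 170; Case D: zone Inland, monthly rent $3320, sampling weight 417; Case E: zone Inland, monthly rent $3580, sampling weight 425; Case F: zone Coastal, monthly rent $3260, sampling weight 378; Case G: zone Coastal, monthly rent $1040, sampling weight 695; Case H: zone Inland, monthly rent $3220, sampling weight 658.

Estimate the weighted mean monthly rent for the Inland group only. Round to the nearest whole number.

3078

Inland rows: C, D, E, H
Weighted sum = 680×170 + 3320×417 + 3580×425 + 3220×658
  = 115600 + 1384440 + 1521500 + 2118760 = 5140300
Sum of weights = 1670
Weighted mean = 5140300 / 1670 = 3078.024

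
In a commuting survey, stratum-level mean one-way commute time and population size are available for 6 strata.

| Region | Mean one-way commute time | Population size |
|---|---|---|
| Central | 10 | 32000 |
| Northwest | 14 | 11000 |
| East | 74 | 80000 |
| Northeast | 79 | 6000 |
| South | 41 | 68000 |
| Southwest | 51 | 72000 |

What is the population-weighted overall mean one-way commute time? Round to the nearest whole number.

Σ Nₕ·x̄ₕ = 10×32000 + 14×11000 + 74×80000 + 79×6000 + 41×68000 + 51×72000
  = 13328000
Σ Nₕ = 32000 + 11000 + 80000 + 6000 + 68000 + 72000 = 269000
Overall mean = 13328000 / 269000 = 49.546468

50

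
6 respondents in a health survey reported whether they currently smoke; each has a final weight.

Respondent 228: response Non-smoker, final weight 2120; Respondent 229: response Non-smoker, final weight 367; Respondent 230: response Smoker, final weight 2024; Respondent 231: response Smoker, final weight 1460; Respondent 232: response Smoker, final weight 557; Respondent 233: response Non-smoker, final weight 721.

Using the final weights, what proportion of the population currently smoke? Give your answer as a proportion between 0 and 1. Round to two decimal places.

0.56

Sum of weights for 'Smoker' = 2024 + 1460 + 557 = 4041
Total weight = 2120 + 367 + 2024 + 1460 + 557 + 721 = 7249
Weighted proportion = 4041 / 7249 = 0.5574562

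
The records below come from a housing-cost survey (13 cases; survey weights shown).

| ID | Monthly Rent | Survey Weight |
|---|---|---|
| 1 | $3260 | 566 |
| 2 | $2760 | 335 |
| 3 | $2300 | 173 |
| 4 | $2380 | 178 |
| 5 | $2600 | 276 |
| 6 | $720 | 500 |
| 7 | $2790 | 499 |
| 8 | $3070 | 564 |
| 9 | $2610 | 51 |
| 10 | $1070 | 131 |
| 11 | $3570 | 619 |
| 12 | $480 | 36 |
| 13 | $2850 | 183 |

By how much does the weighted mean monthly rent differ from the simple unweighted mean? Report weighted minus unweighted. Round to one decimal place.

Unweighted sum = 30460
Unweighted mean = 30460 / 13 = 2343.0769
Weighted sum = 10814530
Sum of weights = 4111
Weighted mean = 10814530 / 4111 = 2630.6324
Difference (weighted minus unweighted) = 287.55553

287.6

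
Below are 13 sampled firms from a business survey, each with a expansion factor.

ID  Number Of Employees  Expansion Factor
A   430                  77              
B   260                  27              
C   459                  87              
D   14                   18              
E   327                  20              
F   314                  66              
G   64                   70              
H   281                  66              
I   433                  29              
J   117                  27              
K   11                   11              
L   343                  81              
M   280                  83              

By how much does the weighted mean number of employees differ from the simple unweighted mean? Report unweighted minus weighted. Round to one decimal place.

-41.9

Unweighted sum = 3333
Unweighted mean = 3333 / 13 = 256.38462
Weighted sum = 197465
Sum of weights = 662
Weighted mean = 197465 / 662 = 298.2855
Difference (unweighted minus weighted) = -41.900883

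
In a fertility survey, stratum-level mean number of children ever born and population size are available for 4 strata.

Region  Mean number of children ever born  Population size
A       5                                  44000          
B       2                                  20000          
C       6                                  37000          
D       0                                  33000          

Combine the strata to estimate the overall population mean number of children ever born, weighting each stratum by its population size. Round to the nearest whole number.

Σ Nₕ·x̄ₕ = 5×44000 + 2×20000 + 6×37000 + 0×33000
  = 220000 + 40000 + 222000 + 0 = 482000
Σ Nₕ = 44000 + 20000 + 37000 + 33000 = 134000
Overall mean = 482000 / 134000 = 3.5970149

4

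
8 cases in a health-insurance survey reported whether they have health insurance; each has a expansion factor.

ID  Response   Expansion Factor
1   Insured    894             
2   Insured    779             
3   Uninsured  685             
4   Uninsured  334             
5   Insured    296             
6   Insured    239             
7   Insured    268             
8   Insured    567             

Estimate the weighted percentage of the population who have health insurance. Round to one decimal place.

Sum of weights for 'Insured' = 894 + 779 + 296 + 239 + 268 + 567 = 3043
Total weight = 894 + 779 + 685 + 334 + 296 + 239 + 268 + 567 = 4062
Weighted proportion = 3043 / 4062 = 0.74913836 → 74.913836%

74.9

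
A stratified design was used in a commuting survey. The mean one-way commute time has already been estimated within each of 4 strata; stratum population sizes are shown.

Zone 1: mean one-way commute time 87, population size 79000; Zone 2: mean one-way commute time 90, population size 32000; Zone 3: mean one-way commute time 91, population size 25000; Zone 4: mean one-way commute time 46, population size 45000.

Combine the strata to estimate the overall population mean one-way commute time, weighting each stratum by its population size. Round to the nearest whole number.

Σ Nₕ·x̄ₕ = 87×79000 + 90×32000 + 91×25000 + 46×45000
  = 14098000
Σ Nₕ = 79000 + 32000 + 25000 + 45000 = 181000
Overall mean = 14098000 / 181000 = 77.889503

78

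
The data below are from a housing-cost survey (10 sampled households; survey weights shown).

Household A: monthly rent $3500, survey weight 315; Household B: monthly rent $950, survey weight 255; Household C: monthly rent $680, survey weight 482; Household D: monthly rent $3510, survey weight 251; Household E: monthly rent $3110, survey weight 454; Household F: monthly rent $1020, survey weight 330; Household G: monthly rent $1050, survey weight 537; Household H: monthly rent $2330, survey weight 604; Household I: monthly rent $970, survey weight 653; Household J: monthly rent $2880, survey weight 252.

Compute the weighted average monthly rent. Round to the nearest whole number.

Weighted sum = 3500×315 + 950×255 + 680×482 + 3510×251 + 3110×454 + 1020×330 + 1050×537 + 2330×604 + 970×653 + 2880×252
  = 7632400
Sum of weights = 315 + 255 + 482 + 251 + 454 + 330 + 537 + 604 + 653 + 252 = 4133
Weighted mean = 7632400 / 4133 = 1846.6973

1847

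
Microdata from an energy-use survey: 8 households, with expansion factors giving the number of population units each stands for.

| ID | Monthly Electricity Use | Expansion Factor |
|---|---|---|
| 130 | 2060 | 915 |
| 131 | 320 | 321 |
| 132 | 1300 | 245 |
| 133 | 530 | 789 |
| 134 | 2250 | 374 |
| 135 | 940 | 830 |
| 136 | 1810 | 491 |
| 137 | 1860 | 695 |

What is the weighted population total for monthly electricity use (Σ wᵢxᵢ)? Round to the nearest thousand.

Weighted total = 2060×915 + 320×321 + 1300×245 + 530×789 + 2250×374 + 940×830 + 1810×491 + 1860×695
  = 1884900 + 102720 + 318500 + 418170 + 841500 + 780200 + 888710 + 1292700 = 6527400

6527000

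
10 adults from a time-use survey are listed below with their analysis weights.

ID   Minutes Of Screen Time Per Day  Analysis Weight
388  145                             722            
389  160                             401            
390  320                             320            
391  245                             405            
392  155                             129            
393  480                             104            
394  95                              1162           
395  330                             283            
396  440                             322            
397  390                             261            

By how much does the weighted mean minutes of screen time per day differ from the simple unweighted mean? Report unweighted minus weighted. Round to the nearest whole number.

Unweighted sum = 145 + 160 + 320 + 245 + 155 + 480 + 95 + 330 + 440 + 390 = 2760
Unweighted mean = 2760 / 10 = 276
Weighted sum = 145×722 + 160×401 + 320×320 + 245×405 + 155×129 + 480×104 + 95×1162 + 330×283 + 440×322 + 390×261
  = 104690 + 64160 + 102400 + 99225 + 19995 + 49920 + 110390 + 93390 + 141680 + 101790 = 887640
Sum of weights = 722 + 401 + 320 + 405 + 129 + 104 + 1162 + 283 + 322 + 261 = 4109
Weighted mean = 887640 / 4109 = 216.02336
Difference (unweighted minus weighted) = 59.976637

60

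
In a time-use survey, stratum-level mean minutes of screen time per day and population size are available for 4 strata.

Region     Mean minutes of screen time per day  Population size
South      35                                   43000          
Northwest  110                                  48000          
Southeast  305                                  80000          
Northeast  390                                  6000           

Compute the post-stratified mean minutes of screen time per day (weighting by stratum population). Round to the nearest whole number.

Σ Nₕ·x̄ₕ = 35×43000 + 110×48000 + 305×80000 + 390×6000
  = 33525000
Σ Nₕ = 177000
Overall mean = 33525000 / 177000 = 189.40678

189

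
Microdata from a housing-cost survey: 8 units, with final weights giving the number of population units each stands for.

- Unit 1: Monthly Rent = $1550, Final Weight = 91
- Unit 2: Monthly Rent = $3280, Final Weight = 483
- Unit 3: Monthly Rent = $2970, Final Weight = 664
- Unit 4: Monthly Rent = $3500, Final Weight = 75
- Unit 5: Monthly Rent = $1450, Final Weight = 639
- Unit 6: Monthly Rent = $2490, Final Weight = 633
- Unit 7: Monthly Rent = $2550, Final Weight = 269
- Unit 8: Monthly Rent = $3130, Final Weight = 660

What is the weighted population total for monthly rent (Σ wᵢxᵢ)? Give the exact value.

Weighted total = 1550×91 + 3280×483 + 2970×664 + 3500×75 + 1450×639 + 2490×633 + 2550×269 + 3130×660
  = 141050 + 1584240 + 1972080 + 262500 + 926550 + 1576170 + 685950 + 2065800 = 9214340

9214340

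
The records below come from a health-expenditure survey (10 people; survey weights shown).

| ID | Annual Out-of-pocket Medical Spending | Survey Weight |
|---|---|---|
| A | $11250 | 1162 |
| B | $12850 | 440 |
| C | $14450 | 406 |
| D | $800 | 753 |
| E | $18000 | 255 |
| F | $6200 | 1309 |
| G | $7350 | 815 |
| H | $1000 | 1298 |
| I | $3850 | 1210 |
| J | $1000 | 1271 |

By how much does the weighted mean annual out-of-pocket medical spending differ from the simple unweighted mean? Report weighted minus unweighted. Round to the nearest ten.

Unweighted sum = 11250 + 12850 + 14450 + 800 + 18000 + 6200 + 7350 + 1000 + 3850 + 1000 = 76750
Unweighted mean = 76750 / 10 = 7675
Weighted sum = 51119150
Sum of weights = 1162 + 440 + 406 + 753 + 255 + 1309 + 815 + 1298 + 1210 + 1271 = 8919
Weighted mean = 51119150 / 8919 = 5731.489
Difference (weighted minus unweighted) = -1943.511

-1940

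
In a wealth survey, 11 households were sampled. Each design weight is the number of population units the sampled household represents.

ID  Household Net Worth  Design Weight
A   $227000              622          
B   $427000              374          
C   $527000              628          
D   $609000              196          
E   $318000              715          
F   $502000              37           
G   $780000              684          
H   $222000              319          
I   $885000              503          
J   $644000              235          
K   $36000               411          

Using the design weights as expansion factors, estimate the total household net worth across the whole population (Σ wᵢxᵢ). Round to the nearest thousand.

Weighted total = 227000×622 + 427000×374 + 527000×628 + 609000×196 + 318000×715 + 502000×37 + 780000×684 + 222000×319 + 885000×503 + 644000×235 + 36000×411
  = 141194000 + 159698000 + 330956000 + 119364000 + 227370000 + 18574000 + 533520000 + 70818000 + 445155000 + 151340000 + 14796000 = 2212785000

2212785000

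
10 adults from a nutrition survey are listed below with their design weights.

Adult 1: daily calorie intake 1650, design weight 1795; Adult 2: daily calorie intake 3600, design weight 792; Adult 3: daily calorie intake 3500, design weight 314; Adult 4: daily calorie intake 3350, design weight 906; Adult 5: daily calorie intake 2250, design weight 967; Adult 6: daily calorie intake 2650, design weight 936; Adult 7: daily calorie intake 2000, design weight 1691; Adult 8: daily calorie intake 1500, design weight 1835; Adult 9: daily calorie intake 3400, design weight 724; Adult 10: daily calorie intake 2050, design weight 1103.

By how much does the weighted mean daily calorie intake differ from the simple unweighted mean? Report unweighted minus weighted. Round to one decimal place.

Unweighted sum = 1650 + 3600 + 3500 + 3350 + 2250 + 2650 + 2000 + 1500 + 3400 + 2050 = 25950
Unweighted mean = 25950 / 10 = 2595
Weighted sum = 1650×1795 + 3600×792 + 3500×314 + 3350×906 + 2250×967 + 2650×936 + 2000×1691 + 1500×1835 + 3400×724 + 2050×1103
  = 25460450
Sum of weights = 1795 + 792 + 314 + 906 + 967 + 936 + 1691 + 1835 + 724 + 1103 = 11063
Weighted mean = 25460450 / 11063 = 2301.4056
Difference (unweighted minus weighted) = 293.59441

293.6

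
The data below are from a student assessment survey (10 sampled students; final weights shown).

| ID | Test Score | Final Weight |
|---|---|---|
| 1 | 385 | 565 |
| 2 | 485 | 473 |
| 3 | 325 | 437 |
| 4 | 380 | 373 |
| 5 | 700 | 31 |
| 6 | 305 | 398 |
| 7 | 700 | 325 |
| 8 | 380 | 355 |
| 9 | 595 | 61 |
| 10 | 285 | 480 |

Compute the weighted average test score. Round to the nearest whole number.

Weighted sum = 385×565 + 485×473 + 325×437 + 380×373 + 700×31 + 305×398 + 700×325 + 380×355 + 595×61 + 285×480
  = 1409280
Sum of weights = 3498
Weighted mean = 1409280 / 3498 = 402.88165

403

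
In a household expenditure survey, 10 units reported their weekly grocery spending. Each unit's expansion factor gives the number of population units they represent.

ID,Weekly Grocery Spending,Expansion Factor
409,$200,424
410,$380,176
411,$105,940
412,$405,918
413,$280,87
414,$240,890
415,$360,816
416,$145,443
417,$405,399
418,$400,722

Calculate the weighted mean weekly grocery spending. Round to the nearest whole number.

Weighted sum = 200×424 + 380×176 + 105×940 + 405×918 + 280×87 + 240×890 + 360×816 + 145×443 + 405×399 + 400×722
  = 84800 + 66880 + 98700 + 371790 + 24360 + 213600 + 293760 + 64235 + 161595 + 288800 = 1668520
Sum of weights = 424 + 176 + 940 + 918 + 87 + 890 + 816 + 443 + 399 + 722 = 5815
Weighted mean = 1668520 / 5815 = 286.93379

287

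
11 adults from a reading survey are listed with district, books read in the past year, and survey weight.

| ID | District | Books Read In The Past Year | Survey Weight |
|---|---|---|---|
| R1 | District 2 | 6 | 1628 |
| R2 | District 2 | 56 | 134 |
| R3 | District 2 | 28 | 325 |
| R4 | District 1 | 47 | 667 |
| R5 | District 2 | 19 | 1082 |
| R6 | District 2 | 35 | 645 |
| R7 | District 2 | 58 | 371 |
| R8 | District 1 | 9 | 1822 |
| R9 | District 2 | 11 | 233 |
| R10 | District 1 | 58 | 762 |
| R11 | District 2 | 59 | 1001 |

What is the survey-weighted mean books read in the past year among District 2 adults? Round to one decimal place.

28.2

District 2 rows: R1, R2, R3, R5, R6, R7, R9, R11
Weighted sum = 6×1628 + 56×134 + 28×325 + 19×1082 + 35×645 + 58×371 + 11×233 + 59×1001
  = 9768 + 7504 + 9100 + 20558 + 22575 + 21518 + 2563 + 59059 = 152645
Sum of weights = 1628 + 134 + 325 + 1082 + 645 + 371 + 233 + 1001 = 5419
Weighted mean = 152645 / 5419 = 28.168481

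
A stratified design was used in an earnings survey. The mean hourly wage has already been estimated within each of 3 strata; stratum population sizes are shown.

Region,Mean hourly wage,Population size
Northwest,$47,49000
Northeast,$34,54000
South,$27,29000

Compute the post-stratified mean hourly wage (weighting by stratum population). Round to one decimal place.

37.3

Σ Nₕ·x̄ₕ = 47×49000 + 34×54000 + 27×29000
  = 4922000
Σ Nₕ = 49000 + 54000 + 29000 = 132000
Overall mean = 4922000 / 132000 = 37.287879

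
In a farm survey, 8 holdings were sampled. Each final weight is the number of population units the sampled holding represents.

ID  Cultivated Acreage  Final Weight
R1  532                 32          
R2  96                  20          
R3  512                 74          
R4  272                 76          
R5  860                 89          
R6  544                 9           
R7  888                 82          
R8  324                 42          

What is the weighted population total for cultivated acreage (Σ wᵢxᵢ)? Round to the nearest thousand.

245000

Weighted total = 532×32 + 96×20 + 512×74 + 272×76 + 860×89 + 544×9 + 888×82 + 324×42
  = 17024 + 1920 + 37888 + 20672 + 76540 + 4896 + 72816 + 13608 = 245364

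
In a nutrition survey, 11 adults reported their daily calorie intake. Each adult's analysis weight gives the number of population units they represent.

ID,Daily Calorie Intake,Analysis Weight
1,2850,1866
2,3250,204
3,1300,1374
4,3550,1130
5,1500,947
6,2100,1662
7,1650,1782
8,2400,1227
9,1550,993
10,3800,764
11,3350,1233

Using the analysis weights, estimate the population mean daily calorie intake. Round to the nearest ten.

2360

Weighted sum = 2850×1866 + 3250×204 + 1300×1374 + 3550×1130 + 1500×947 + 2100×1662 + 1650×1782 + 2400×1227 + 1550×993 + 3800×764 + 3350×1233
  = 5318100 + 663000 + 1786200 + 4011500 + 1420500 + 3490200 + 2940300 + 2944800 + 1539150 + 2903200 + 4130550 = 31147500
Sum of weights = 1866 + 204 + 1374 + 1130 + 947 + 1662 + 1782 + 1227 + 993 + 764 + 1233 = 13182
Weighted mean = 31147500 / 13182 = 2362.8812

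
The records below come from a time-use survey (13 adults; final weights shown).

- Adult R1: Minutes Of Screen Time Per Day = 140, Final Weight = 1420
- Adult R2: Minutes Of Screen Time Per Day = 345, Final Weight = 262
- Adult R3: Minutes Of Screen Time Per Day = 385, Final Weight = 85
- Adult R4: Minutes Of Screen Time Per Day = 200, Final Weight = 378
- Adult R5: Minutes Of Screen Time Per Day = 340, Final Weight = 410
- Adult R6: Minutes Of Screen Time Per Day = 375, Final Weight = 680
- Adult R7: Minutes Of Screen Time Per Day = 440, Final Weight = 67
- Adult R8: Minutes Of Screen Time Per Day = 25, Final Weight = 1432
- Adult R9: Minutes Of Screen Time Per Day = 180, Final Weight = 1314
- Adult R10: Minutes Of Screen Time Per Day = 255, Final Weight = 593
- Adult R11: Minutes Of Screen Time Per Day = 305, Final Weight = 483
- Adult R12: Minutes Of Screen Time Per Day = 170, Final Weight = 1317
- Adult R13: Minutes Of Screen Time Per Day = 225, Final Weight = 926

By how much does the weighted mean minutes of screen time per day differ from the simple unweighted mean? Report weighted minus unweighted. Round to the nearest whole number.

-66

Unweighted sum = 3385
Unweighted mean = 3385 / 13 = 260.38462
Weighted sum = 1824485
Sum of weights = 9367
Weighted mean = 1824485 / 9367 = 194.77794
Difference (weighted minus unweighted) = -65.606672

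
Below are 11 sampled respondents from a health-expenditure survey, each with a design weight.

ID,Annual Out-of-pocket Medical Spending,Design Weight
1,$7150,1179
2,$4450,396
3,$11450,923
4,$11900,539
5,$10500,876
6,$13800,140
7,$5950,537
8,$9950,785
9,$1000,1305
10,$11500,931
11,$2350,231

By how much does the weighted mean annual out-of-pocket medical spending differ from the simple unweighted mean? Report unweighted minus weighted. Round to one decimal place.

292.9

Unweighted sum = 7150 + 4450 + 11450 + 11900 + 10500 + 13800 + 5950 + 9950 + 1000 + 11500 + 2350 = 90000
Unweighted mean = 90000 / 11 = 8181.8182
Weighted sum = 7150×1179 + 4450×396 + 11450×923 + 11900×539 + 10500×876 + 13800×140 + 5950×537 + 9950×785 + 1000×1305 + 11500×931 + 2350×231
  = 8429850 + 1762200 + 10568350 + 6414100 + 9198000 + 1932000 + 3195150 + 7810750 + 1305000 + 10706500 + 542850 = 61864750
Sum of weights = 1179 + 396 + 923 + 539 + 876 + 140 + 537 + 785 + 1305 + 931 + 231 = 7842
Weighted mean = 61864750 / 7842 = 7888.8995
Difference (unweighted minus weighted) = 292.91867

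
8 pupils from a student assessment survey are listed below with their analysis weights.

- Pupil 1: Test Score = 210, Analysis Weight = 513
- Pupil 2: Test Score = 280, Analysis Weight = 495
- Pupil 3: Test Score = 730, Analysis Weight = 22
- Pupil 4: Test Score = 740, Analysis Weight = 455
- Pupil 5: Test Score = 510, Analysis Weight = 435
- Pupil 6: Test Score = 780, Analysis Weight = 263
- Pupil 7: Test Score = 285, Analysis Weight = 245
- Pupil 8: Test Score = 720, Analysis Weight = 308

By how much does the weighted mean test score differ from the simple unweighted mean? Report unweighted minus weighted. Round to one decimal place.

50.3

Unweighted sum = 210 + 280 + 730 + 740 + 510 + 780 + 285 + 720 = 4255
Unweighted mean = 4255 / 8 = 531.875
Weighted sum = 210×513 + 280×495 + 730×22 + 740×455 + 510×435 + 780×263 + 285×245 + 720×308
  = 1317665
Sum of weights = 513 + 495 + 22 + 455 + 435 + 263 + 245 + 308 = 2736
Weighted mean = 1317665 / 2736 = 481.6027
Difference (unweighted minus weighted) = 50.272295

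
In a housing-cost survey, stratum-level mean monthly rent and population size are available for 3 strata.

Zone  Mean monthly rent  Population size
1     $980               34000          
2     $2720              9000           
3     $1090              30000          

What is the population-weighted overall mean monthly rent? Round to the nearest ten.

1240

Σ Nₕ·x̄ₕ = 980×34000 + 2720×9000 + 1090×30000
  = 33320000 + 24480000 + 32700000 = 90500000
Σ Nₕ = 73000
Overall mean = 90500000 / 73000 = 1239.726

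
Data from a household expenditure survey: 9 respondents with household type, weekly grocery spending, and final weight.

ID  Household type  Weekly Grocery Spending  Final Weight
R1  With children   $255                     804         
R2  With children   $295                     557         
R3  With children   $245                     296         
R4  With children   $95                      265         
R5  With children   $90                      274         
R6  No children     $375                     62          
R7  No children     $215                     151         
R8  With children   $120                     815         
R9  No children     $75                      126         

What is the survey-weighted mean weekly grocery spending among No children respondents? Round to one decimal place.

No children rows: R6, R7, R9
Weighted sum = 65165
Sum of weights = 62 + 151 + 126 = 339
Weighted mean = 65165 / 339 = 192.22714

192.2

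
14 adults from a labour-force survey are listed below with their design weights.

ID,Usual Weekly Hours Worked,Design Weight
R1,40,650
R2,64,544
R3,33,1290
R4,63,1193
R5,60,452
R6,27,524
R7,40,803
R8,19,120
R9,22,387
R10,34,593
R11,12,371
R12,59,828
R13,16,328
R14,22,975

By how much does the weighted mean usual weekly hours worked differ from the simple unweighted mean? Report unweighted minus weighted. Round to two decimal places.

Unweighted sum = 511
Unweighted mean = 511 / 14 = 36.5
Weighted sum = 362891
Sum of weights = 9058
Weighted mean = 362891 / 9058 = 40.063038
Difference (unweighted minus weighted) = -3.5630382

-3.56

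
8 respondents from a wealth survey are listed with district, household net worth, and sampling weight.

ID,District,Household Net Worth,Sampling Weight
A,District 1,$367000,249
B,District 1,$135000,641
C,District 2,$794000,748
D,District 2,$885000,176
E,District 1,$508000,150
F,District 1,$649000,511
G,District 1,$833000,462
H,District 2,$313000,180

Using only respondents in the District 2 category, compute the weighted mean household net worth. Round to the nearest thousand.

District 2 rows: C, D, H
Weighted sum = 806012000
Sum of weights = 1104
Weighted mean = 806012000 / 1104 = 730083.33

730000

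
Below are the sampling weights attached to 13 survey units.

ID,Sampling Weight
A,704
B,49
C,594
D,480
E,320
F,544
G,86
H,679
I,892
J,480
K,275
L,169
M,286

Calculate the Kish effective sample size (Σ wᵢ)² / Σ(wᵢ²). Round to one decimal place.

9.8

Σ wᵢ = 5558
Σ wᵢ² = 3160072
n_eff = 5558² / 3160072 = 30891364 / 3160072 = 9.7755254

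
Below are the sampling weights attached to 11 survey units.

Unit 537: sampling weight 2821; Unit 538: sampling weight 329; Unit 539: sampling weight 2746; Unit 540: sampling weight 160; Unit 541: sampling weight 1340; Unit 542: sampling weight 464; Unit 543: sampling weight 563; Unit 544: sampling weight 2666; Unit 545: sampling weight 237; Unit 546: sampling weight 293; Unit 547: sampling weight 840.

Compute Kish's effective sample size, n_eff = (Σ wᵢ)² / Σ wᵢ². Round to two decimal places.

Σ wᵢ = 2821 + 329 + 2746 + 160 + 1340 + 464 + 563 + 2666 + 237 + 293 + 840 = 12459
Σ wᵢ² = 25915437
n_eff = 12459² / 25915437 = 155226681 / 25915437 = 5.9897381

5.99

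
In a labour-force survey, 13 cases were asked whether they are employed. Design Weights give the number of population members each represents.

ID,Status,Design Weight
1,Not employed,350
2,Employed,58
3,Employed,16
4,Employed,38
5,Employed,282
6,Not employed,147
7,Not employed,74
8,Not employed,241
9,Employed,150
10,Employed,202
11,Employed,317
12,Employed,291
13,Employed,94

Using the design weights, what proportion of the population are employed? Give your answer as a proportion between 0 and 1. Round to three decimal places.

Sum of weights for 'Employed' = 58 + 16 + 38 + 282 + 150 + 202 + 317 + 291 + 94 = 1448
Total weight = 2260
Weighted proportion = 1448 / 2260 = 0.64070796

0.641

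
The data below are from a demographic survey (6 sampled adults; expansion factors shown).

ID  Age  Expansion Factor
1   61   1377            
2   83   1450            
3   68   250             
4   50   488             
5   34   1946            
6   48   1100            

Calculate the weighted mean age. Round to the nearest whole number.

Weighted sum = 61×1377 + 83×1450 + 68×250 + 50×488 + 34×1946 + 48×1100
  = 83997 + 120350 + 17000 + 24400 + 66164 + 52800 = 364711
Sum of weights = 1377 + 1450 + 250 + 488 + 1946 + 1100 = 6611
Weighted mean = 364711 / 6611 = 55.167297

55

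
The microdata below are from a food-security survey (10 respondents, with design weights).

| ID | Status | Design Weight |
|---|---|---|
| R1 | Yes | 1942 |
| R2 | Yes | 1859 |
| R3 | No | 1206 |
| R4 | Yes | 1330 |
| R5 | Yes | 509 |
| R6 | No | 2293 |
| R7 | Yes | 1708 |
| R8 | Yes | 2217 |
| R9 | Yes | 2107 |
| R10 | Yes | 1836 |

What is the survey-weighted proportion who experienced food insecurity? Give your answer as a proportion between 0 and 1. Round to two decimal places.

0.79

Sum of weights for 'Yes' = 1942 + 1859 + 1330 + 509 + 1708 + 2217 + 2107 + 1836 = 13508
Total weight = 1942 + 1859 + 1206 + 1330 + 509 + 2293 + 1708 + 2217 + 2107 + 1836 = 17007
Weighted proportion = 13508 / 17007 = 0.79426119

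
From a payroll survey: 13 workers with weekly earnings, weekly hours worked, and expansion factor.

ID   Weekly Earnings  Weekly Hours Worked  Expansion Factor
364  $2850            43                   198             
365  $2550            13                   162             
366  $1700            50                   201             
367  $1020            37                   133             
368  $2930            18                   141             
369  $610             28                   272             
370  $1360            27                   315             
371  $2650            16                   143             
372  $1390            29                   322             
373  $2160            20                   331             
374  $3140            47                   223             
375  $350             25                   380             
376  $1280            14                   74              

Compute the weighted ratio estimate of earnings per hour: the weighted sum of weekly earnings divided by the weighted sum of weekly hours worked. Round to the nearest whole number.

Σ wᵢ·y = 4931640
Σ wᵢ·x = 83513
Ratio = 4931640 / 83513 = 59.052363

59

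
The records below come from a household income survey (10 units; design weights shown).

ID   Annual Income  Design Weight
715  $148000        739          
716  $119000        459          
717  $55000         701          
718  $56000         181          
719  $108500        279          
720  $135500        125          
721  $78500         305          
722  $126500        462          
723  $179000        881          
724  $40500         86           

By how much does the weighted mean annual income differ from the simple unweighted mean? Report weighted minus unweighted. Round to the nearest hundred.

Unweighted sum = 148000 + 119000 + 55000 + 56000 + 108500 + 135500 + 78500 + 126500 + 179000 + 40500 = 1046500
Unweighted mean = 1046500 / 10 = 104650
Weighted sum = 148000×739 + 119000×459 + 55000×701 + 56000×181 + 108500×279 + 135500×125 + 78500×305 + 126500×462 + 179000×881 + 40500×86
  = 109372000 + 54621000 + 38555000 + 10136000 + 30271500 + 16937500 + 23942500 + 58443000 + 157699000 + 3483000 = 503460500
Sum of weights = 739 + 459 + 701 + 181 + 279 + 125 + 305 + 462 + 881 + 86 = 4218
Weighted mean = 503460500 / 4218 = 119360
Difference (weighted minus unweighted) = 14710.005

14700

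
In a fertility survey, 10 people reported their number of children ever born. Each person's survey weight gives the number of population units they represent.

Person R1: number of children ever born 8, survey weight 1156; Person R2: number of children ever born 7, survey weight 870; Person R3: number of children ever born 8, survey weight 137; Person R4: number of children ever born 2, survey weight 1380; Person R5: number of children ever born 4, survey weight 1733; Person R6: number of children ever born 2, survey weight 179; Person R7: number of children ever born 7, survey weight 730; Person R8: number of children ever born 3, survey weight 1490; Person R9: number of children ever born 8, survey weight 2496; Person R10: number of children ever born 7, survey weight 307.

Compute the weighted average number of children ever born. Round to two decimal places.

5.55

Weighted sum = 58181
Sum of weights = 1156 + 870 + 137 + 1380 + 1733 + 179 + 730 + 1490 + 2496 + 307 = 10478
Weighted mean = 58181 / 10478 = 5.5526818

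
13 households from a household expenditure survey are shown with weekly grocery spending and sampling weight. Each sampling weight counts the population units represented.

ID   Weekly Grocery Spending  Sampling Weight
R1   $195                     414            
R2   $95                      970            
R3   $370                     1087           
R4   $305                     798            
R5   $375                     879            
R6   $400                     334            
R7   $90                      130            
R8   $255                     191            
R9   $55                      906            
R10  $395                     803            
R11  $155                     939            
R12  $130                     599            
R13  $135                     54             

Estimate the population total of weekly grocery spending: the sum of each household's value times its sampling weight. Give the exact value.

Weighted total = 1939810

1939810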